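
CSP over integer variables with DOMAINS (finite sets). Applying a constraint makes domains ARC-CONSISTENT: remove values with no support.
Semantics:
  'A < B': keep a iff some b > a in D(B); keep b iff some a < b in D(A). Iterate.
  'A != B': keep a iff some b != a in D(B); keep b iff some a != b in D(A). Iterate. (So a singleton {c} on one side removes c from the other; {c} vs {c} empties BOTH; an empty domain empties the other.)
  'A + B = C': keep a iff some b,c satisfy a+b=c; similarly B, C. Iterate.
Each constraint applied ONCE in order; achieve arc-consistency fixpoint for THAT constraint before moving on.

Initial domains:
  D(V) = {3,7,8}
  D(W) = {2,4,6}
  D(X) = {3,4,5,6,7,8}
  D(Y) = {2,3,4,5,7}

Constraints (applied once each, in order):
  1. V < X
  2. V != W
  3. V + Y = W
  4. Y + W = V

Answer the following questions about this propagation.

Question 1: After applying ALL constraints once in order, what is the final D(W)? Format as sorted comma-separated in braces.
Constraint 1 (V < X) on D(V)={3,7,8} D(X)={3,4,5,6,7,8}: V {3,7,8}->{3,7}; X {3,4,5,6,7,8}->{4,5,6,7,8}
Constraint 2 (V != W) on D(V)={3,7} D(W)={2,4,6}: no change
Constraint 3 (V + Y = W) on D(V)={3,7} D(Y)={2,3,4,5,7} D(W)={2,4,6}: V {3,7}->{3}; Y {2,3,4,5,7}->{3}; W {2,4,6}->{6}
Constraint 4 (Y + W = V) on D(Y)={3} D(W)={6} D(V)={3}: Y {3}->{}; W {6}->{}; V {3}->{}
So after all 4 constraints: D(W) = {}

Answer: {}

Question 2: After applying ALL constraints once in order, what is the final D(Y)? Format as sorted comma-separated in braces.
Constraint 1 (V < X) on D(V)={3,7,8} D(X)={3,4,5,6,7,8}: V {3,7,8}->{3,7}; X {3,4,5,6,7,8}->{4,5,6,7,8}
Constraint 2 (V != W) on D(V)={3,7} D(W)={2,4,6}: no change
Constraint 3 (V + Y = W) on D(V)={3,7} D(Y)={2,3,4,5,7} D(W)={2,4,6}: V {3,7}->{3}; Y {2,3,4,5,7}->{3}; W {2,4,6}->{6}
Constraint 4 (Y + W = V) on D(Y)={3} D(W)={6} D(V)={3}: Y {3}->{}; W {6}->{}; V {3}->{}
So after all 4 constraints: D(Y) = {}

Answer: {}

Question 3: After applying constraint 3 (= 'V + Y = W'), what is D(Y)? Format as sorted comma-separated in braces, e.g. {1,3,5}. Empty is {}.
Constraint 1 (V < X) on D(V)={3,7,8} D(X)={3,4,5,6,7,8}: V {3,7,8}->{3,7}; X {3,4,5,6,7,8}->{4,5,6,7,8}
Constraint 2 (V != W) on D(V)={3,7} D(W)={2,4,6}: no change
Constraint 3 (V + Y = W) on D(V)={3,7} D(Y)={2,3,4,5,7} D(W)={2,4,6}: V {3,7}->{3}; Y {2,3,4,5,7}->{3}; W {2,4,6}->{6}
So after constraint 3: D(Y) = {3}

Answer: {3}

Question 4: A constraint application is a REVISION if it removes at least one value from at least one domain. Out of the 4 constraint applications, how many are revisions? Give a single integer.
Constraint 1 (V < X) on D(V)={3,7,8} D(X)={3,4,5,6,7,8}: V {3,7,8}->{3,7}; X {3,4,5,6,7,8}->{4,5,6,7,8} => REVISION
Constraint 2 (V != W) on D(V)={3,7} D(W)={2,4,6}: no change => not a revision
Constraint 3 (V + Y = W) on D(V)={3,7} D(Y)={2,3,4,5,7} D(W)={2,4,6}: V {3,7}->{3}; Y {2,3,4,5,7}->{3}; W {2,4,6}->{6} => REVISION
Constraint 4 (Y + W = V) on D(Y)={3} D(W)={6} D(V)={3}: Y {3}->{}; W {6}->{}; V {3}->{} => REVISION
Total revisions = 3

Answer: 3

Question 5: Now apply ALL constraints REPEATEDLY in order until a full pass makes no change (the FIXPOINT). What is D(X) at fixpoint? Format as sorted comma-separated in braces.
pass 0 (initial): D(X)={3,4,5,6,7,8}
pass 1: V {3,7,8}->{}; W {2,4,6}->{}; X {3,4,5,6,7,8}->{4,5,6,7,8}; Y {2,3,4,5,7}->{}
pass 2: X {4,5,6,7,8}->{}
pass 3: no change
Fixpoint after 3 passes: D(X) = {}

Answer: {}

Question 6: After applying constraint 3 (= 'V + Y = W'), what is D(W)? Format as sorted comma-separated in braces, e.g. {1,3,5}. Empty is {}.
Constraint 1 (V < X) on D(V)={3,7,8} D(X)={3,4,5,6,7,8}: V {3,7,8}->{3,7}; X {3,4,5,6,7,8}->{4,5,6,7,8}
Constraint 2 (V != W) on D(V)={3,7} D(W)={2,4,6}: no change
Constraint 3 (V + Y = W) on D(V)={3,7} D(Y)={2,3,4,5,7} D(W)={2,4,6}: V {3,7}->{3}; Y {2,3,4,5,7}->{3}; W {2,4,6}->{6}
So after constraint 3: D(W) = {6}

Answer: {6}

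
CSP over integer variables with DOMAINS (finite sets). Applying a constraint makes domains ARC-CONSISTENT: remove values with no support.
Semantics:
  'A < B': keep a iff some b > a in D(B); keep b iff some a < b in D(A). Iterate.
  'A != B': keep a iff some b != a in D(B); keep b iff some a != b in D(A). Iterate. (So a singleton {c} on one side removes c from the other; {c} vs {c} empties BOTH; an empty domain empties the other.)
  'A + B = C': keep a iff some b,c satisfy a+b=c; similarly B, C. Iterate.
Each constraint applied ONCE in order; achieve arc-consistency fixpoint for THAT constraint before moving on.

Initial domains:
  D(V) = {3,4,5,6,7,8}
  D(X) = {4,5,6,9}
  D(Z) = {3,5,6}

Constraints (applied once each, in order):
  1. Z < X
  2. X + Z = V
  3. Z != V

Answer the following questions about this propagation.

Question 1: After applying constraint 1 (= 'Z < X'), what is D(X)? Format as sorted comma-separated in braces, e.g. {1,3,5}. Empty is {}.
Constraint 1 (Z < X) on D(Z)={3,5,6} D(X)={4,5,6,9}: no change
So after constraint 1: D(X) = {4,5,6,9}

Answer: {4,5,6,9}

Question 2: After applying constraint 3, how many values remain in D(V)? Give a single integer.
Answer: 2

Derivation:
Constraint 1 (Z < X) on D(Z)={3,5,6} D(X)={4,5,6,9}: no change
Constraint 2 (X + Z = V) on D(X)={4,5,6,9} D(Z)={3,5,6} D(V)={3,4,5,6,7,8}: X {4,5,6,9}->{4,5}; Z {3,5,6}->{3}; V {3,4,5,6,7,8}->{7,8}
Constraint 3 (Z != V) on D(Z)={3} D(V)={7,8}: no change
So after constraint 3: D(V)={7,8}, size = 2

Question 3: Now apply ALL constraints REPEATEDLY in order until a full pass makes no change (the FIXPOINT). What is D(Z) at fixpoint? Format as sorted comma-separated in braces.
Answer: {3}

Derivation:
pass 0 (initial): D(Z)={3,5,6}
pass 1: V {3,4,5,6,7,8}->{7,8}; X {4,5,6,9}->{4,5}; Z {3,5,6}->{3}
pass 2: no change
Fixpoint after 2 passes: D(Z) = {3}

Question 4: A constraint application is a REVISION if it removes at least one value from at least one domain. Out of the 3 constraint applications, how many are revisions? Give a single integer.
Answer: 1

Derivation:
Constraint 1 (Z < X) on D(Z)={3,5,6} D(X)={4,5,6,9}: no change => not a revision
Constraint 2 (X + Z = V) on D(X)={4,5,6,9} D(Z)={3,5,6} D(V)={3,4,5,6,7,8}: X {4,5,6,9}->{4,5}; Z {3,5,6}->{3}; V {3,4,5,6,7,8}->{7,8} => REVISION
Constraint 3 (Z != V) on D(Z)={3} D(V)={7,8}: no change => not a revision
Total revisions = 1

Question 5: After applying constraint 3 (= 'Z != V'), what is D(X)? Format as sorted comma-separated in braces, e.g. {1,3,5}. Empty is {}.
Constraint 1 (Z < X) on D(Z)={3,5,6} D(X)={4,5,6,9}: no change
Constraint 2 (X + Z = V) on D(X)={4,5,6,9} D(Z)={3,5,6} D(V)={3,4,5,6,7,8}: X {4,5,6,9}->{4,5}; Z {3,5,6}->{3}; V {3,4,5,6,7,8}->{7,8}
Constraint 3 (Z != V) on D(Z)={3} D(V)={7,8}: no change
So after constraint 3: D(X) = {4,5}

Answer: {4,5}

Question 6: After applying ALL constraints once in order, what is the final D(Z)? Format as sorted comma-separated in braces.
Constraint 1 (Z < X) on D(Z)={3,5,6} D(X)={4,5,6,9}: no change
Constraint 2 (X + Z = V) on D(X)={4,5,6,9} D(Z)={3,5,6} D(V)={3,4,5,6,7,8}: X {4,5,6,9}->{4,5}; Z {3,5,6}->{3}; V {3,4,5,6,7,8}->{7,8}
Constraint 3 (Z != V) on D(Z)={3} D(V)={7,8}: no change
So after all 3 constraints: D(Z) = {3}

Answer: {3}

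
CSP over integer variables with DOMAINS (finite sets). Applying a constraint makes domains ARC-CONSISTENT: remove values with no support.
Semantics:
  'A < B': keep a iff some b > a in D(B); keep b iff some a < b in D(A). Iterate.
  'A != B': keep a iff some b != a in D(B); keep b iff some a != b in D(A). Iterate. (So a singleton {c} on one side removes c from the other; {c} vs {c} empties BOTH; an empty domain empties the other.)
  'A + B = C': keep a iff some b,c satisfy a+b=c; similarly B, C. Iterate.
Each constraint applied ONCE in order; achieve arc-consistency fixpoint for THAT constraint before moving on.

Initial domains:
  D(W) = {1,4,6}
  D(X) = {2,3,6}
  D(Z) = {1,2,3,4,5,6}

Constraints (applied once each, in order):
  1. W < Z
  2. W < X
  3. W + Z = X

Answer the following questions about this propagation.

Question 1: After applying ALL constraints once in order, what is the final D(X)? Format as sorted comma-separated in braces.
Constraint 1 (W < Z) on D(W)={1,4,6} D(Z)={1,2,3,4,5,6}: W {1,4,6}->{1,4}; Z {1,2,3,4,5,6}->{2,3,4,5,6}
Constraint 2 (W < X) on D(W)={1,4} D(X)={2,3,6}: no change
Constraint 3 (W + Z = X) on D(W)={1,4} D(Z)={2,3,4,5,6} D(X)={2,3,6}: Z {2,3,4,5,6}->{2,5}; X {2,3,6}->{3,6}
So after all 3 constraints: D(X) = {3,6}

Answer: {3,6}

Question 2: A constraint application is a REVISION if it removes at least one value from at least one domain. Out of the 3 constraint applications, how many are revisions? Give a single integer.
Answer: 2

Derivation:
Constraint 1 (W < Z) on D(W)={1,4,6} D(Z)={1,2,3,4,5,6}: W {1,4,6}->{1,4}; Z {1,2,3,4,5,6}->{2,3,4,5,6} => REVISION
Constraint 2 (W < X) on D(W)={1,4} D(X)={2,3,6}: no change => not a revision
Constraint 3 (W + Z = X) on D(W)={1,4} D(Z)={2,3,4,5,6} D(X)={2,3,6}: Z {2,3,4,5,6}->{2,5}; X {2,3,6}->{3,6} => REVISION
Total revisions = 2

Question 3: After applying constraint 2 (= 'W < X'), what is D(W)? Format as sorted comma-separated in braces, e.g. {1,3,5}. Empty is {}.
Constraint 1 (W < Z) on D(W)={1,4,6} D(Z)={1,2,3,4,5,6}: W {1,4,6}->{1,4}; Z {1,2,3,4,5,6}->{2,3,4,5,6}
Constraint 2 (W < X) on D(W)={1,4} D(X)={2,3,6}: no change
So after constraint 2: D(W) = {1,4}

Answer: {1,4}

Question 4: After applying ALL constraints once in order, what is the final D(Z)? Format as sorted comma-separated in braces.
Constraint 1 (W < Z) on D(W)={1,4,6} D(Z)={1,2,3,4,5,6}: W {1,4,6}->{1,4}; Z {1,2,3,4,5,6}->{2,3,4,5,6}
Constraint 2 (W < X) on D(W)={1,4} D(X)={2,3,6}: no change
Constraint 3 (W + Z = X) on D(W)={1,4} D(Z)={2,3,4,5,6} D(X)={2,3,6}: Z {2,3,4,5,6}->{2,5}; X {2,3,6}->{3,6}
So after all 3 constraints: D(Z) = {2,5}

Answer: {2,5}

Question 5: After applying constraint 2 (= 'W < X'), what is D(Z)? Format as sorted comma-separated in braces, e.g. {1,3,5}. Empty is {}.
Answer: {2,3,4,5,6}

Derivation:
Constraint 1 (W < Z) on D(W)={1,4,6} D(Z)={1,2,3,4,5,6}: W {1,4,6}->{1,4}; Z {1,2,3,4,5,6}->{2,3,4,5,6}
Constraint 2 (W < X) on D(W)={1,4} D(X)={2,3,6}: no change
So after constraint 2: D(Z) = {2,3,4,5,6}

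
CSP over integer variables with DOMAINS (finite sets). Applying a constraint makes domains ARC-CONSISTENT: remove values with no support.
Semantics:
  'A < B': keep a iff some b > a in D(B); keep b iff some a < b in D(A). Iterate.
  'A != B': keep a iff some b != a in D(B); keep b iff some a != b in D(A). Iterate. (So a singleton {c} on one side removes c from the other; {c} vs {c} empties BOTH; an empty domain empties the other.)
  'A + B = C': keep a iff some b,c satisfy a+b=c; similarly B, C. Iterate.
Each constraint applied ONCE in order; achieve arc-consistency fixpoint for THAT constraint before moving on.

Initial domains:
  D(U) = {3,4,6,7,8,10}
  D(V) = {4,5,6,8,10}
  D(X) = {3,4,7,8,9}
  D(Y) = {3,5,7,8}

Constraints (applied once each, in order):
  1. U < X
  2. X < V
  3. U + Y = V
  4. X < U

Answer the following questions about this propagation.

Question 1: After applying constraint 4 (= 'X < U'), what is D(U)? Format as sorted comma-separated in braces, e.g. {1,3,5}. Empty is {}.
Answer: {7}

Derivation:
Constraint 1 (U < X) on D(U)={3,4,6,7,8,10} D(X)={3,4,7,8,9}: U {3,4,6,7,8,10}->{3,4,6,7,8}; X {3,4,7,8,9}->{4,7,8,9}
Constraint 2 (X < V) on D(X)={4,7,8,9} D(V)={4,5,6,8,10}: V {4,5,6,8,10}->{5,6,8,10}
Constraint 3 (U + Y = V) on D(U)={3,4,6,7,8} D(Y)={3,5,7,8} D(V)={5,6,8,10}: U {3,4,6,7,8}->{3,7}; Y {3,5,7,8}->{3,5,7}; V {5,6,8,10}->{6,8,10}
Constraint 4 (X < U) on D(X)={4,7,8,9} D(U)={3,7}: X {4,7,8,9}->{4}; U {3,7}->{7}
So after constraint 4: D(U) = {7}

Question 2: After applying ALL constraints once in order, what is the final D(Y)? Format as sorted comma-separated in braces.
Answer: {3,5,7}

Derivation:
Constraint 1 (U < X) on D(U)={3,4,6,7,8,10} D(X)={3,4,7,8,9}: U {3,4,6,7,8,10}->{3,4,6,7,8}; X {3,4,7,8,9}->{4,7,8,9}
Constraint 2 (X < V) on D(X)={4,7,8,9} D(V)={4,5,6,8,10}: V {4,5,6,8,10}->{5,6,8,10}
Constraint 3 (U + Y = V) on D(U)={3,4,6,7,8} D(Y)={3,5,7,8} D(V)={5,6,8,10}: U {3,4,6,7,8}->{3,7}; Y {3,5,7,8}->{3,5,7}; V {5,6,8,10}->{6,8,10}
Constraint 4 (X < U) on D(X)={4,7,8,9} D(U)={3,7}: X {4,7,8,9}->{4}; U {3,7}->{7}
So after all 4 constraints: D(Y) = {3,5,7}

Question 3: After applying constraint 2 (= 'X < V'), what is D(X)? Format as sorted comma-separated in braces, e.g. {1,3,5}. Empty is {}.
Constraint 1 (U < X) on D(U)={3,4,6,7,8,10} D(X)={3,4,7,8,9}: U {3,4,6,7,8,10}->{3,4,6,7,8}; X {3,4,7,8,9}->{4,7,8,9}
Constraint 2 (X < V) on D(X)={4,7,8,9} D(V)={4,5,6,8,10}: V {4,5,6,8,10}->{5,6,8,10}
So after constraint 2: D(X) = {4,7,8,9}

Answer: {4,7,8,9}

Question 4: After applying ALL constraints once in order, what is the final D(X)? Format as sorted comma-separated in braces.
Answer: {4}

Derivation:
Constraint 1 (U < X) on D(U)={3,4,6,7,8,10} D(X)={3,4,7,8,9}: U {3,4,6,7,8,10}->{3,4,6,7,8}; X {3,4,7,8,9}->{4,7,8,9}
Constraint 2 (X < V) on D(X)={4,7,8,9} D(V)={4,5,6,8,10}: V {4,5,6,8,10}->{5,6,8,10}
Constraint 3 (U + Y = V) on D(U)={3,4,6,7,8} D(Y)={3,5,7,8} D(V)={5,6,8,10}: U {3,4,6,7,8}->{3,7}; Y {3,5,7,8}->{3,5,7}; V {5,6,8,10}->{6,8,10}
Constraint 4 (X < U) on D(X)={4,7,8,9} D(U)={3,7}: X {4,7,8,9}->{4}; U {3,7}->{7}
So after all 4 constraints: D(X) = {4}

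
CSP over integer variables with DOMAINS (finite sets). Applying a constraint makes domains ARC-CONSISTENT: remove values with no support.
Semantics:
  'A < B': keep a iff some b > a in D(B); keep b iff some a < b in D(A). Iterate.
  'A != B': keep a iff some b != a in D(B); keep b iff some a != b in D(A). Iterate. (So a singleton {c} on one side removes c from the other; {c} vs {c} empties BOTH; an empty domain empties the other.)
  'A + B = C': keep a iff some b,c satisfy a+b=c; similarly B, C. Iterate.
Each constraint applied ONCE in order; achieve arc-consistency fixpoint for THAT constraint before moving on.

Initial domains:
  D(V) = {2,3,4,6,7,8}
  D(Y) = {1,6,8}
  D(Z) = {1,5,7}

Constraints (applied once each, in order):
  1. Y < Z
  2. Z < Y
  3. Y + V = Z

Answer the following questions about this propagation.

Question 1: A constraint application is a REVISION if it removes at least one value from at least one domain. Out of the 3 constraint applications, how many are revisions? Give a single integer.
Answer: 3

Derivation:
Constraint 1 (Y < Z) on D(Y)={1,6,8} D(Z)={1,5,7}: Y {1,6,8}->{1,6}; Z {1,5,7}->{5,7} => REVISION
Constraint 2 (Z < Y) on D(Z)={5,7} D(Y)={1,6}: Z {5,7}->{5}; Y {1,6}->{6} => REVISION
Constraint 3 (Y + V = Z) on D(Y)={6} D(V)={2,3,4,6,7,8} D(Z)={5}: Y {6}->{}; V {2,3,4,6,7,8}->{}; Z {5}->{} => REVISION
Total revisions = 3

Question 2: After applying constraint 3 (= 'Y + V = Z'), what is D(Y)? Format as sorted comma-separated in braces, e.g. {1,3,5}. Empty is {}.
Constraint 1 (Y < Z) on D(Y)={1,6,8} D(Z)={1,5,7}: Y {1,6,8}->{1,6}; Z {1,5,7}->{5,7}
Constraint 2 (Z < Y) on D(Z)={5,7} D(Y)={1,6}: Z {5,7}->{5}; Y {1,6}->{6}
Constraint 3 (Y + V = Z) on D(Y)={6} D(V)={2,3,4,6,7,8} D(Z)={5}: Y {6}->{}; V {2,3,4,6,7,8}->{}; Z {5}->{}
So after constraint 3: D(Y) = {}

Answer: {}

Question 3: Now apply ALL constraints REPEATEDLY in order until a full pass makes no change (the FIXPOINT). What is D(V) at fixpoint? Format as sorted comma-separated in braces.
Answer: {}

Derivation:
pass 0 (initial): D(V)={2,3,4,6,7,8}
pass 1: V {2,3,4,6,7,8}->{}; Y {1,6,8}->{}; Z {1,5,7}->{}
pass 2: no change
Fixpoint after 2 passes: D(V) = {}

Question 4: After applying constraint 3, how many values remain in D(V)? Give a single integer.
Answer: 0

Derivation:
Constraint 1 (Y < Z) on D(Y)={1,6,8} D(Z)={1,5,7}: Y {1,6,8}->{1,6}; Z {1,5,7}->{5,7}
Constraint 2 (Z < Y) on D(Z)={5,7} D(Y)={1,6}: Z {5,7}->{5}; Y {1,6}->{6}
Constraint 3 (Y + V = Z) on D(Y)={6} D(V)={2,3,4,6,7,8} D(Z)={5}: Y {6}->{}; V {2,3,4,6,7,8}->{}; Z {5}->{}
So after constraint 3: D(V)={}, size = 0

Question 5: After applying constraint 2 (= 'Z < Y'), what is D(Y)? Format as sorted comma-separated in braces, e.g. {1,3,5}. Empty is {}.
Answer: {6}

Derivation:
Constraint 1 (Y < Z) on D(Y)={1,6,8} D(Z)={1,5,7}: Y {1,6,8}->{1,6}; Z {1,5,7}->{5,7}
Constraint 2 (Z < Y) on D(Z)={5,7} D(Y)={1,6}: Z {5,7}->{5}; Y {1,6}->{6}
So after constraint 2: D(Y) = {6}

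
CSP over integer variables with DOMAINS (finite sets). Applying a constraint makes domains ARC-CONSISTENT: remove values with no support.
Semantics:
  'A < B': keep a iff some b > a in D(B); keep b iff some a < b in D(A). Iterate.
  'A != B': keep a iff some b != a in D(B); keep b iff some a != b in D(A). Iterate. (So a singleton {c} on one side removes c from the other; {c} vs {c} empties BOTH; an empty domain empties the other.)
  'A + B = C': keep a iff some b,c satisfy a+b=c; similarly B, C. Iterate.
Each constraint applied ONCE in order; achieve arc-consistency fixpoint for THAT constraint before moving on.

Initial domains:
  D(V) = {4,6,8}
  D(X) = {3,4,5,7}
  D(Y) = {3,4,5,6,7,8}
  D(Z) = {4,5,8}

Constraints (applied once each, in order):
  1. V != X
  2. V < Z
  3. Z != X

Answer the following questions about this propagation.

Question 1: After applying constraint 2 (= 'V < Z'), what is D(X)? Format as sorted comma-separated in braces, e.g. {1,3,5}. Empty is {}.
Answer: {3,4,5,7}

Derivation:
Constraint 1 (V != X) on D(V)={4,6,8} D(X)={3,4,5,7}: no change
Constraint 2 (V < Z) on D(V)={4,6,8} D(Z)={4,5,8}: V {4,6,8}->{4,6}; Z {4,5,8}->{5,8}
So after constraint 2: D(X) = {3,4,5,7}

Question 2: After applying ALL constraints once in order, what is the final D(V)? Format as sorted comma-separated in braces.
Constraint 1 (V != X) on D(V)={4,6,8} D(X)={3,4,5,7}: no change
Constraint 2 (V < Z) on D(V)={4,6,8} D(Z)={4,5,8}: V {4,6,8}->{4,6}; Z {4,5,8}->{5,8}
Constraint 3 (Z != X) on D(Z)={5,8} D(X)={3,4,5,7}: no change
So after all 3 constraints: D(V) = {4,6}

Answer: {4,6}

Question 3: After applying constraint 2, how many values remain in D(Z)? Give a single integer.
Answer: 2

Derivation:
Constraint 1 (V != X) on D(V)={4,6,8} D(X)={3,4,5,7}: no change
Constraint 2 (V < Z) on D(V)={4,6,8} D(Z)={4,5,8}: V {4,6,8}->{4,6}; Z {4,5,8}->{5,8}
So after constraint 2: D(Z)={5,8}, size = 2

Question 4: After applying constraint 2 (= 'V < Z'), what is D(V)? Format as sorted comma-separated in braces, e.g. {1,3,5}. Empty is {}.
Answer: {4,6}

Derivation:
Constraint 1 (V != X) on D(V)={4,6,8} D(X)={3,4,5,7}: no change
Constraint 2 (V < Z) on D(V)={4,6,8} D(Z)={4,5,8}: V {4,6,8}->{4,6}; Z {4,5,8}->{5,8}
So after constraint 2: D(V) = {4,6}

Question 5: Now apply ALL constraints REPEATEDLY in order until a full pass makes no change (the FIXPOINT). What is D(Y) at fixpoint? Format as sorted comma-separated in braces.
pass 0 (initial): D(Y)={3,4,5,6,7,8}
pass 1: V {4,6,8}->{4,6}; Z {4,5,8}->{5,8}
pass 2: no change
Fixpoint after 2 passes: D(Y) = {3,4,5,6,7,8}

Answer: {3,4,5,6,7,8}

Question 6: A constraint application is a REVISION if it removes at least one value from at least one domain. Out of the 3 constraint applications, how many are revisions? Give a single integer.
Answer: 1

Derivation:
Constraint 1 (V != X) on D(V)={4,6,8} D(X)={3,4,5,7}: no change => not a revision
Constraint 2 (V < Z) on D(V)={4,6,8} D(Z)={4,5,8}: V {4,6,8}->{4,6}; Z {4,5,8}->{5,8} => REVISION
Constraint 3 (Z != X) on D(Z)={5,8} D(X)={3,4,5,7}: no change => not a revision
Total revisions = 1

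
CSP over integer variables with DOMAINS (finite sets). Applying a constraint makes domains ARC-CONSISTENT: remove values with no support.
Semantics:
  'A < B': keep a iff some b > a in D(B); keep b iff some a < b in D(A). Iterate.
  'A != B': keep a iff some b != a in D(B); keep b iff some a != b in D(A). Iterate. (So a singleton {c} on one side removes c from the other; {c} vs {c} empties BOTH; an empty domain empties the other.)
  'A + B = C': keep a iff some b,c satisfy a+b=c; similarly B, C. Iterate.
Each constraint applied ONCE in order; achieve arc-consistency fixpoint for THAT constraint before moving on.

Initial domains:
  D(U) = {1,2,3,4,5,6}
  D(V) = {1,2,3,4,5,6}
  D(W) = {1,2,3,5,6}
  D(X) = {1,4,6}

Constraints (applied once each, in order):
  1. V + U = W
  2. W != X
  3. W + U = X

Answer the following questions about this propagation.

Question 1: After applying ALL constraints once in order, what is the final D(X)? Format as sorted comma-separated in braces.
Constraint 1 (V + U = W) on D(V)={1,2,3,4,5,6} D(U)={1,2,3,4,5,6} D(W)={1,2,3,5,6}: V {1,2,3,4,5,6}->{1,2,3,4,5}; U {1,2,3,4,5,6}->{1,2,3,4,5}; W {1,2,3,5,6}->{2,3,5,6}
Constraint 2 (W != X) on D(W)={2,3,5,6} D(X)={1,4,6}: no change
Constraint 3 (W + U = X) on D(W)={2,3,5,6} D(U)={1,2,3,4,5} D(X)={1,4,6}: W {2,3,5,6}->{2,3,5}; U {1,2,3,4,5}->{1,2,3,4}; X {1,4,6}->{4,6}
So after all 3 constraints: D(X) = {4,6}

Answer: {4,6}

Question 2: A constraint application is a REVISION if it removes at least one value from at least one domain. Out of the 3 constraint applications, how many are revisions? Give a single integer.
Constraint 1 (V + U = W) on D(V)={1,2,3,4,5,6} D(U)={1,2,3,4,5,6} D(W)={1,2,3,5,6}: V {1,2,3,4,5,6}->{1,2,3,4,5}; U {1,2,3,4,5,6}->{1,2,3,4,5}; W {1,2,3,5,6}->{2,3,5,6} => REVISION
Constraint 2 (W != X) on D(W)={2,3,5,6} D(X)={1,4,6}: no change => not a revision
Constraint 3 (W + U = X) on D(W)={2,3,5,6} D(U)={1,2,3,4,5} D(X)={1,4,6}: W {2,3,5,6}->{2,3,5}; U {1,2,3,4,5}->{1,2,3,4}; X {1,4,6}->{4,6} => REVISION
Total revisions = 2

Answer: 2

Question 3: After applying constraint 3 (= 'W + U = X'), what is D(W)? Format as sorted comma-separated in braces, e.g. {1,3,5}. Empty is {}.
Constraint 1 (V + U = W) on D(V)={1,2,3,4,5,6} D(U)={1,2,3,4,5,6} D(W)={1,2,3,5,6}: V {1,2,3,4,5,6}->{1,2,3,4,5}; U {1,2,3,4,5,6}->{1,2,3,4,5}; W {1,2,3,5,6}->{2,3,5,6}
Constraint 2 (W != X) on D(W)={2,3,5,6} D(X)={1,4,6}: no change
Constraint 3 (W + U = X) on D(W)={2,3,5,6} D(U)={1,2,3,4,5} D(X)={1,4,6}: W {2,3,5,6}->{2,3,5}; U {1,2,3,4,5}->{1,2,3,4}; X {1,4,6}->{4,6}
So after constraint 3: D(W) = {2,3,5}

Answer: {2,3,5}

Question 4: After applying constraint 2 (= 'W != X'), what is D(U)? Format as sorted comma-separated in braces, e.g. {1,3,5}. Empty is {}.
Answer: {1,2,3,4,5}

Derivation:
Constraint 1 (V + U = W) on D(V)={1,2,3,4,5,6} D(U)={1,2,3,4,5,6} D(W)={1,2,3,5,6}: V {1,2,3,4,5,6}->{1,2,3,4,5}; U {1,2,3,4,5,6}->{1,2,3,4,5}; W {1,2,3,5,6}->{2,3,5,6}
Constraint 2 (W != X) on D(W)={2,3,5,6} D(X)={1,4,6}: no change
So after constraint 2: D(U) = {1,2,3,4,5}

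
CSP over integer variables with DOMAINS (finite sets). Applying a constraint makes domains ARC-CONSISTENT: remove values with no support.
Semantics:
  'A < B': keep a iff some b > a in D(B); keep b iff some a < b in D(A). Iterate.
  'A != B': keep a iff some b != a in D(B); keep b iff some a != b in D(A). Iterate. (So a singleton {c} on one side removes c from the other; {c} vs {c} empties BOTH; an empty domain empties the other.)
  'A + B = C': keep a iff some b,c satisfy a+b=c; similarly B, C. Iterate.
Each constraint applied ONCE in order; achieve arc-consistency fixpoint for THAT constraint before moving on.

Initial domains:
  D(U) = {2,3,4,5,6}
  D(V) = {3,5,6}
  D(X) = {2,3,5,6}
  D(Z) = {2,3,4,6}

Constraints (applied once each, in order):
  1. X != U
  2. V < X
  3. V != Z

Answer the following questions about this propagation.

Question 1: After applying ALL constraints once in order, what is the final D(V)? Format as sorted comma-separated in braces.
Constraint 1 (X != U) on D(X)={2,3,5,6} D(U)={2,3,4,5,6}: no change
Constraint 2 (V < X) on D(V)={3,5,6} D(X)={2,3,5,6}: V {3,5,6}->{3,5}; X {2,3,5,6}->{5,6}
Constraint 3 (V != Z) on D(V)={3,5} D(Z)={2,3,4,6}: no change
So after all 3 constraints: D(V) = {3,5}

Answer: {3,5}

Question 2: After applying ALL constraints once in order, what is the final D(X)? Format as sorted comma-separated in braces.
Answer: {5,6}

Derivation:
Constraint 1 (X != U) on D(X)={2,3,5,6} D(U)={2,3,4,5,6}: no change
Constraint 2 (V < X) on D(V)={3,5,6} D(X)={2,3,5,6}: V {3,5,6}->{3,5}; X {2,3,5,6}->{5,6}
Constraint 3 (V != Z) on D(V)={3,5} D(Z)={2,3,4,6}: no change
So after all 3 constraints: D(X) = {5,6}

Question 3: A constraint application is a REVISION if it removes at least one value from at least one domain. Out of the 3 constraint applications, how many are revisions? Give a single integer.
Constraint 1 (X != U) on D(X)={2,3,5,6} D(U)={2,3,4,5,6}: no change => not a revision
Constraint 2 (V < X) on D(V)={3,5,6} D(X)={2,3,5,6}: V {3,5,6}->{3,5}; X {2,3,5,6}->{5,6} => REVISION
Constraint 3 (V != Z) on D(V)={3,5} D(Z)={2,3,4,6}: no change => not a revision
Total revisions = 1

Answer: 1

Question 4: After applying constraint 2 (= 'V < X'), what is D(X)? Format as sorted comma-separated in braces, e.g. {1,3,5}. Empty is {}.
Answer: {5,6}

Derivation:
Constraint 1 (X != U) on D(X)={2,3,5,6} D(U)={2,3,4,5,6}: no change
Constraint 2 (V < X) on D(V)={3,5,6} D(X)={2,3,5,6}: V {3,5,6}->{3,5}; X {2,3,5,6}->{5,6}
So after constraint 2: D(X) = {5,6}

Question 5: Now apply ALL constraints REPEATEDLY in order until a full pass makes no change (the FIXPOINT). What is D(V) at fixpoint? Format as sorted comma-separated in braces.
pass 0 (initial): D(V)={3,5,6}
pass 1: V {3,5,6}->{3,5}; X {2,3,5,6}->{5,6}
pass 2: no change
Fixpoint after 2 passes: D(V) = {3,5}

Answer: {3,5}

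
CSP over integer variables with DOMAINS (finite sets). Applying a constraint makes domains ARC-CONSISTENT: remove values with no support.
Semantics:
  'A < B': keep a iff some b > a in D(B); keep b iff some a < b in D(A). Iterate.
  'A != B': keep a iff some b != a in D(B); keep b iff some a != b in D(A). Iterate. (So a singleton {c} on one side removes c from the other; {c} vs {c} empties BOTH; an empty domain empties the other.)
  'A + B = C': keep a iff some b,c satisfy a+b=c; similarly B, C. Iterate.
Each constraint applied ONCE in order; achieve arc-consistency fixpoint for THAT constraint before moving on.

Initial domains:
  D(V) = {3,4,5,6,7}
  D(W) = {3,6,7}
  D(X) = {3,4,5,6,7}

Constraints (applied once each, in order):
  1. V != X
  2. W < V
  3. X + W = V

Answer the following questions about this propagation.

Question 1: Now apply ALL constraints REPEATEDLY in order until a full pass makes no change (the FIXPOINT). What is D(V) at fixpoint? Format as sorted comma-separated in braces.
pass 0 (initial): D(V)={3,4,5,6,7}
pass 1: V {3,4,5,6,7}->{6,7}; W {3,6,7}->{3}; X {3,4,5,6,7}->{3,4}
pass 2: no change
Fixpoint after 2 passes: D(V) = {6,7}

Answer: {6,7}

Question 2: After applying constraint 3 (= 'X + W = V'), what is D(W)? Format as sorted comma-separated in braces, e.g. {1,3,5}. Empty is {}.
Answer: {3}

Derivation:
Constraint 1 (V != X) on D(V)={3,4,5,6,7} D(X)={3,4,5,6,7}: no change
Constraint 2 (W < V) on D(W)={3,6,7} D(V)={3,4,5,6,7}: W {3,6,7}->{3,6}; V {3,4,5,6,7}->{4,5,6,7}
Constraint 3 (X + W = V) on D(X)={3,4,5,6,7} D(W)={3,6} D(V)={4,5,6,7}: X {3,4,5,6,7}->{3,4}; W {3,6}->{3}; V {4,5,6,7}->{6,7}
So after constraint 3: D(W) = {3}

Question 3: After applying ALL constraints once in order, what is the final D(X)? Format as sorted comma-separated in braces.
Constraint 1 (V != X) on D(V)={3,4,5,6,7} D(X)={3,4,5,6,7}: no change
Constraint 2 (W < V) on D(W)={3,6,7} D(V)={3,4,5,6,7}: W {3,6,7}->{3,6}; V {3,4,5,6,7}->{4,5,6,7}
Constraint 3 (X + W = V) on D(X)={3,4,5,6,7} D(W)={3,6} D(V)={4,5,6,7}: X {3,4,5,6,7}->{3,4}; W {3,6}->{3}; V {4,5,6,7}->{6,7}
So after all 3 constraints: D(X) = {3,4}

Answer: {3,4}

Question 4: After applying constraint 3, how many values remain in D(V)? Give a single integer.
Constraint 1 (V != X) on D(V)={3,4,5,6,7} D(X)={3,4,5,6,7}: no change
Constraint 2 (W < V) on D(W)={3,6,7} D(V)={3,4,5,6,7}: W {3,6,7}->{3,6}; V {3,4,5,6,7}->{4,5,6,7}
Constraint 3 (X + W = V) on D(X)={3,4,5,6,7} D(W)={3,6} D(V)={4,5,6,7}: X {3,4,5,6,7}->{3,4}; W {3,6}->{3}; V {4,5,6,7}->{6,7}
So after constraint 3: D(V)={6,7}, size = 2

Answer: 2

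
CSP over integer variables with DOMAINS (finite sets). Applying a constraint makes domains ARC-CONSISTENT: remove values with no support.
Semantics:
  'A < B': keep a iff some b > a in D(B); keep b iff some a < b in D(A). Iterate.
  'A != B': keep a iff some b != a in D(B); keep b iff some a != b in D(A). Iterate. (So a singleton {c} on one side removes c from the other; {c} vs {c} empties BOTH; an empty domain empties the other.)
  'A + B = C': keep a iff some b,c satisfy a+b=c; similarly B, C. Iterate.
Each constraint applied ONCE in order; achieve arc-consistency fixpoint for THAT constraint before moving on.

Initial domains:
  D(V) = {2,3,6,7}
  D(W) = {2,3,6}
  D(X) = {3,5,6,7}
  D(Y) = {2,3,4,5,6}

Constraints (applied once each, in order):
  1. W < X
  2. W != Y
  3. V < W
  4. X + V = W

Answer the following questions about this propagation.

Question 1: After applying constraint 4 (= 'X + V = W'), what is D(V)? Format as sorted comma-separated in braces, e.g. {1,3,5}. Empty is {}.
Answer: {3}

Derivation:
Constraint 1 (W < X) on D(W)={2,3,6} D(X)={3,5,6,7}: no change
Constraint 2 (W != Y) on D(W)={2,3,6} D(Y)={2,3,4,5,6}: no change
Constraint 3 (V < W) on D(V)={2,3,6,7} D(W)={2,3,6}: V {2,3,6,7}->{2,3}; W {2,3,6}->{3,6}
Constraint 4 (X + V = W) on D(X)={3,5,6,7} D(V)={2,3} D(W)={3,6}: X {3,5,6,7}->{3}; V {2,3}->{3}; W {3,6}->{6}
So after constraint 4: D(V) = {3}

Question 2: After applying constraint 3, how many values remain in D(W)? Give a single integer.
Constraint 1 (W < X) on D(W)={2,3,6} D(X)={3,5,6,7}: no change
Constraint 2 (W != Y) on D(W)={2,3,6} D(Y)={2,3,4,5,6}: no change
Constraint 3 (V < W) on D(V)={2,3,6,7} D(W)={2,3,6}: V {2,3,6,7}->{2,3}; W {2,3,6}->{3,6}
So after constraint 3: D(W)={3,6}, size = 2

Answer: 2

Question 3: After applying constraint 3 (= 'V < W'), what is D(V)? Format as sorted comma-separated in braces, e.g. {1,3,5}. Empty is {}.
Constraint 1 (W < X) on D(W)={2,3,6} D(X)={3,5,6,7}: no change
Constraint 2 (W != Y) on D(W)={2,3,6} D(Y)={2,3,4,5,6}: no change
Constraint 3 (V < W) on D(V)={2,3,6,7} D(W)={2,3,6}: V {2,3,6,7}->{2,3}; W {2,3,6}->{3,6}
So after constraint 3: D(V) = {2,3}

Answer: {2,3}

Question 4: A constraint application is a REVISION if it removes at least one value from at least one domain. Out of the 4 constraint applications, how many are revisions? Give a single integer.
Answer: 2

Derivation:
Constraint 1 (W < X) on D(W)={2,3,6} D(X)={3,5,6,7}: no change => not a revision
Constraint 2 (W != Y) on D(W)={2,3,6} D(Y)={2,3,4,5,6}: no change => not a revision
Constraint 3 (V < W) on D(V)={2,3,6,7} D(W)={2,3,6}: V {2,3,6,7}->{2,3}; W {2,3,6}->{3,6} => REVISION
Constraint 4 (X + V = W) on D(X)={3,5,6,7} D(V)={2,3} D(W)={3,6}: X {3,5,6,7}->{3}; V {2,3}->{3}; W {3,6}->{6} => REVISION
Total revisions = 2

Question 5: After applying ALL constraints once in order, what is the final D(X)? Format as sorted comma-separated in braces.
Answer: {3}

Derivation:
Constraint 1 (W < X) on D(W)={2,3,6} D(X)={3,5,6,7}: no change
Constraint 2 (W != Y) on D(W)={2,3,6} D(Y)={2,3,4,5,6}: no change
Constraint 3 (V < W) on D(V)={2,3,6,7} D(W)={2,3,6}: V {2,3,6,7}->{2,3}; W {2,3,6}->{3,6}
Constraint 4 (X + V = W) on D(X)={3,5,6,7} D(V)={2,3} D(W)={3,6}: X {3,5,6,7}->{3}; V {2,3}->{3}; W {3,6}->{6}
So after all 4 constraints: D(X) = {3}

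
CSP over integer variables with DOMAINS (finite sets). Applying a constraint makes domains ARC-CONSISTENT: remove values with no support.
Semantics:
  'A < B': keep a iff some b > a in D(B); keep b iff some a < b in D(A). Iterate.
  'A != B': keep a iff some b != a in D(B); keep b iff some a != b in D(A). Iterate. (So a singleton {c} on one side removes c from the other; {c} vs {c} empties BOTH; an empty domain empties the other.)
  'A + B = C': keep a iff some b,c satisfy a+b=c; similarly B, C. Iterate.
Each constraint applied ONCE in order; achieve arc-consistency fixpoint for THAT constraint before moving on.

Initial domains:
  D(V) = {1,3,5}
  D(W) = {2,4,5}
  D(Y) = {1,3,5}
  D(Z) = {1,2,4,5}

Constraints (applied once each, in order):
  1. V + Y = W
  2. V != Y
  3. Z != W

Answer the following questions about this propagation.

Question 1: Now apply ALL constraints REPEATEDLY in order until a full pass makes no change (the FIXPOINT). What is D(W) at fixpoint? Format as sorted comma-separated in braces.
Answer: {2,4}

Derivation:
pass 0 (initial): D(W)={2,4,5}
pass 1: V {1,3,5}->{1,3}; W {2,4,5}->{2,4}; Y {1,3,5}->{1,3}
pass 2: no change
Fixpoint after 2 passes: D(W) = {2,4}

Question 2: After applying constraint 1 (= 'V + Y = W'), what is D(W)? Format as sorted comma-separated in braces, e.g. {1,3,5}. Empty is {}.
Answer: {2,4}

Derivation:
Constraint 1 (V + Y = W) on D(V)={1,3,5} D(Y)={1,3,5} D(W)={2,4,5}: V {1,3,5}->{1,3}; Y {1,3,5}->{1,3}; W {2,4,5}->{2,4}
So after constraint 1: D(W) = {2,4}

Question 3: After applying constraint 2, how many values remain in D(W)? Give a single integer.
Answer: 2

Derivation:
Constraint 1 (V + Y = W) on D(V)={1,3,5} D(Y)={1,3,5} D(W)={2,4,5}: V {1,3,5}->{1,3}; Y {1,3,5}->{1,3}; W {2,4,5}->{2,4}
Constraint 2 (V != Y) on D(V)={1,3} D(Y)={1,3}: no change
So after constraint 2: D(W)={2,4}, size = 2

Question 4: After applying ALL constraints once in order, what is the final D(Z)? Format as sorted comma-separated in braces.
Constraint 1 (V + Y = W) on D(V)={1,3,5} D(Y)={1,3,5} D(W)={2,4,5}: V {1,3,5}->{1,3}; Y {1,3,5}->{1,3}; W {2,4,5}->{2,4}
Constraint 2 (V != Y) on D(V)={1,3} D(Y)={1,3}: no change
Constraint 3 (Z != W) on D(Z)={1,2,4,5} D(W)={2,4}: no change
So after all 3 constraints: D(Z) = {1,2,4,5}

Answer: {1,2,4,5}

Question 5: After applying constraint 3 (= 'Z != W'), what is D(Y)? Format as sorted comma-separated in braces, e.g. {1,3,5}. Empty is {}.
Constraint 1 (V + Y = W) on D(V)={1,3,5} D(Y)={1,3,5} D(W)={2,4,5}: V {1,3,5}->{1,3}; Y {1,3,5}->{1,3}; W {2,4,5}->{2,4}
Constraint 2 (V != Y) on D(V)={1,3} D(Y)={1,3}: no change
Constraint 3 (Z != W) on D(Z)={1,2,4,5} D(W)={2,4}: no change
So after constraint 3: D(Y) = {1,3}

Answer: {1,3}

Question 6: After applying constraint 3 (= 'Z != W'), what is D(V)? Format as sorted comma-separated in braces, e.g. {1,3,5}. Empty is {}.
Constraint 1 (V + Y = W) on D(V)={1,3,5} D(Y)={1,3,5} D(W)={2,4,5}: V {1,3,5}->{1,3}; Y {1,3,5}->{1,3}; W {2,4,5}->{2,4}
Constraint 2 (V != Y) on D(V)={1,3} D(Y)={1,3}: no change
Constraint 3 (Z != W) on D(Z)={1,2,4,5} D(W)={2,4}: no change
So after constraint 3: D(V) = {1,3}

Answer: {1,3}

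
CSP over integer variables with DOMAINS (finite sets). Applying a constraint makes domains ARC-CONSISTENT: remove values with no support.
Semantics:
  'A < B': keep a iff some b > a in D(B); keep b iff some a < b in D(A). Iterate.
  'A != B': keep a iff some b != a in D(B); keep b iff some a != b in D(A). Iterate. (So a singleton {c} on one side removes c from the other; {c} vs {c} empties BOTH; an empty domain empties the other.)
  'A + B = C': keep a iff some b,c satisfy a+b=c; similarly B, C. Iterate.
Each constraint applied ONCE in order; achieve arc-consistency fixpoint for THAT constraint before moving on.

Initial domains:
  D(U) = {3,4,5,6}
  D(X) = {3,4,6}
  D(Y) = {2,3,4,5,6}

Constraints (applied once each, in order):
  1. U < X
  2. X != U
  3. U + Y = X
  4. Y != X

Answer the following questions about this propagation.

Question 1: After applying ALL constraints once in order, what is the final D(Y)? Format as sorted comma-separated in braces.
Constraint 1 (U < X) on D(U)={3,4,5,6} D(X)={3,4,6}: U {3,4,5,6}->{3,4,5}; X {3,4,6}->{4,6}
Constraint 2 (X != U) on D(X)={4,6} D(U)={3,4,5}: no change
Constraint 3 (U + Y = X) on D(U)={3,4,5} D(Y)={2,3,4,5,6} D(X)={4,6}: U {3,4,5}->{3,4}; Y {2,3,4,5,6}->{2,3}; X {4,6}->{6}
Constraint 4 (Y != X) on D(Y)={2,3} D(X)={6}: no change
So after all 4 constraints: D(Y) = {2,3}

Answer: {2,3}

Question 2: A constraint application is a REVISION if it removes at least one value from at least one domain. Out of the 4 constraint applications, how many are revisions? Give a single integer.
Answer: 2

Derivation:
Constraint 1 (U < X) on D(U)={3,4,5,6} D(X)={3,4,6}: U {3,4,5,6}->{3,4,5}; X {3,4,6}->{4,6} => REVISION
Constraint 2 (X != U) on D(X)={4,6} D(U)={3,4,5}: no change => not a revision
Constraint 3 (U + Y = X) on D(U)={3,4,5} D(Y)={2,3,4,5,6} D(X)={4,6}: U {3,4,5}->{3,4}; Y {2,3,4,5,6}->{2,3}; X {4,6}->{6} => REVISION
Constraint 4 (Y != X) on D(Y)={2,3} D(X)={6}: no change => not a revision
Total revisions = 2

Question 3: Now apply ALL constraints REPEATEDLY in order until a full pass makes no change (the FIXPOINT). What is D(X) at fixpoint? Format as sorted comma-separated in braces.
Answer: {6}

Derivation:
pass 0 (initial): D(X)={3,4,6}
pass 1: U {3,4,5,6}->{3,4}; X {3,4,6}->{6}; Y {2,3,4,5,6}->{2,3}
pass 2: no change
Fixpoint after 2 passes: D(X) = {6}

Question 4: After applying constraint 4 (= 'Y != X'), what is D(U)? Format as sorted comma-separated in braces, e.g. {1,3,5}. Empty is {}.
Answer: {3,4}

Derivation:
Constraint 1 (U < X) on D(U)={3,4,5,6} D(X)={3,4,6}: U {3,4,5,6}->{3,4,5}; X {3,4,6}->{4,6}
Constraint 2 (X != U) on D(X)={4,6} D(U)={3,4,5}: no change
Constraint 3 (U + Y = X) on D(U)={3,4,5} D(Y)={2,3,4,5,6} D(X)={4,6}: U {3,4,5}->{3,4}; Y {2,3,4,5,6}->{2,3}; X {4,6}->{6}
Constraint 4 (Y != X) on D(Y)={2,3} D(X)={6}: no change
So after constraint 4: D(U) = {3,4}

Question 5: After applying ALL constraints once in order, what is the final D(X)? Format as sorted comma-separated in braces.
Answer: {6}

Derivation:
Constraint 1 (U < X) on D(U)={3,4,5,6} D(X)={3,4,6}: U {3,4,5,6}->{3,4,5}; X {3,4,6}->{4,6}
Constraint 2 (X != U) on D(X)={4,6} D(U)={3,4,5}: no change
Constraint 3 (U + Y = X) on D(U)={3,4,5} D(Y)={2,3,4,5,6} D(X)={4,6}: U {3,4,5}->{3,4}; Y {2,3,4,5,6}->{2,3}; X {4,6}->{6}
Constraint 4 (Y != X) on D(Y)={2,3} D(X)={6}: no change
So after all 4 constraints: D(X) = {6}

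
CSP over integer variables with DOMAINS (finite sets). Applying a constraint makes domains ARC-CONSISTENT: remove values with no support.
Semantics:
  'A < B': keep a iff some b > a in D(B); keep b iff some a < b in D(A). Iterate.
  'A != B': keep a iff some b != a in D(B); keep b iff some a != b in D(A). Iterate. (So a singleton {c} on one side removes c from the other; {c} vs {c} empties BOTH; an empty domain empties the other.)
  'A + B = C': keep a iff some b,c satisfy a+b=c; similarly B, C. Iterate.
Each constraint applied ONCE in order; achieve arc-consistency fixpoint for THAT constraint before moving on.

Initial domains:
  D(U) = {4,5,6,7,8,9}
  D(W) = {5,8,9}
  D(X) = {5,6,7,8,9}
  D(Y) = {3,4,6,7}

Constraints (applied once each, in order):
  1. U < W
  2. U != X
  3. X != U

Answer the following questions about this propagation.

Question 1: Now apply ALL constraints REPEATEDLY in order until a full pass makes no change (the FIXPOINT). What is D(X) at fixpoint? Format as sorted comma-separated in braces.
pass 0 (initial): D(X)={5,6,7,8,9}
pass 1: U {4,5,6,7,8,9}->{4,5,6,7,8}
pass 2: no change
Fixpoint after 2 passes: D(X) = {5,6,7,8,9}

Answer: {5,6,7,8,9}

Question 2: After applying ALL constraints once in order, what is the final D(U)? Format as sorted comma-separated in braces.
Answer: {4,5,6,7,8}

Derivation:
Constraint 1 (U < W) on D(U)={4,5,6,7,8,9} D(W)={5,8,9}: U {4,5,6,7,8,9}->{4,5,6,7,8}
Constraint 2 (U != X) on D(U)={4,5,6,7,8} D(X)={5,6,7,8,9}: no change
Constraint 3 (X != U) on D(X)={5,6,7,8,9} D(U)={4,5,6,7,8}: no change
So after all 3 constraints: D(U) = {4,5,6,7,8}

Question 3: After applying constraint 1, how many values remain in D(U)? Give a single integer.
Constraint 1 (U < W) on D(U)={4,5,6,7,8,9} D(W)={5,8,9}: U {4,5,6,7,8,9}->{4,5,6,7,8}
So after constraint 1: D(U)={4,5,6,7,8}, size = 5

Answer: 5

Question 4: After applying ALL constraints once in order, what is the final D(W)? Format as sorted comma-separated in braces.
Answer: {5,8,9}

Derivation:
Constraint 1 (U < W) on D(U)={4,5,6,7,8,9} D(W)={5,8,9}: U {4,5,6,7,8,9}->{4,5,6,7,8}
Constraint 2 (U != X) on D(U)={4,5,6,7,8} D(X)={5,6,7,8,9}: no change
Constraint 3 (X != U) on D(X)={5,6,7,8,9} D(U)={4,5,6,7,8}: no change
So after all 3 constraints: D(W) = {5,8,9}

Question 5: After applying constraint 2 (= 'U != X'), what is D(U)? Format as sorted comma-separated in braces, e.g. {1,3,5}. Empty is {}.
Answer: {4,5,6,7,8}

Derivation:
Constraint 1 (U < W) on D(U)={4,5,6,7,8,9} D(W)={5,8,9}: U {4,5,6,7,8,9}->{4,5,6,7,8}
Constraint 2 (U != X) on D(U)={4,5,6,7,8} D(X)={5,6,7,8,9}: no change
So after constraint 2: D(U) = {4,5,6,7,8}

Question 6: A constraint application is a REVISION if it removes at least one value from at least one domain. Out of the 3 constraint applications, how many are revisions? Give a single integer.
Answer: 1

Derivation:
Constraint 1 (U < W) on D(U)={4,5,6,7,8,9} D(W)={5,8,9}: U {4,5,6,7,8,9}->{4,5,6,7,8} => REVISION
Constraint 2 (U != X) on D(U)={4,5,6,7,8} D(X)={5,6,7,8,9}: no change => not a revision
Constraint 3 (X != U) on D(X)={5,6,7,8,9} D(U)={4,5,6,7,8}: no change => not a revision
Total revisions = 1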